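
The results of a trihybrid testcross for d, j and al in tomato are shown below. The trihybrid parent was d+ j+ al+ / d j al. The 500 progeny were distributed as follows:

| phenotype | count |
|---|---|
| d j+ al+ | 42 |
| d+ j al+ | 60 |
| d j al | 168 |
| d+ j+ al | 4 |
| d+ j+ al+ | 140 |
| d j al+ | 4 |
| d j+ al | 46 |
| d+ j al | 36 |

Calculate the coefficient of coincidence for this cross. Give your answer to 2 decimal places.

The two rarest classes, d+ j+ al and d j al+, are the double crossovers. Comparing them with the parentals, only the al allele has switched, so al is the middle locus and the order is d – al – j.
d–al: (78 + 8)/500 = 0.1720; al–j: (106 + 8)/500 = 0.2280.
Expected DCO frequency = 0.1720 × 0.2280 ≈ 0.03922; observed = 8/500 ≈ 0.01600.
Coefficient of coincidence = 0.01600/0.03922 ≈ 0.41.

0.41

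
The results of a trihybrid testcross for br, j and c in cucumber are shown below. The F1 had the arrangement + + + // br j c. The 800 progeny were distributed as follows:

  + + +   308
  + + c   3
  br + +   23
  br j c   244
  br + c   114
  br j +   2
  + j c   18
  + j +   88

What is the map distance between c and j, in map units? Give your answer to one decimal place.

The two rarest classes, + + c and br j +, are the double crossovers. Comparing them with the parentals, only the c allele has switched, so c is the middle locus and the order is br – c – j.
Crossovers in the c–j interval produce the single-crossover classes + j + and br + c (88 + 114 = 202) plus the double crossovers (5).
RF(c–j) = (202 + 5) / 800 = 207/800 = 0.2587 → 25.9 map units.

25.9 map units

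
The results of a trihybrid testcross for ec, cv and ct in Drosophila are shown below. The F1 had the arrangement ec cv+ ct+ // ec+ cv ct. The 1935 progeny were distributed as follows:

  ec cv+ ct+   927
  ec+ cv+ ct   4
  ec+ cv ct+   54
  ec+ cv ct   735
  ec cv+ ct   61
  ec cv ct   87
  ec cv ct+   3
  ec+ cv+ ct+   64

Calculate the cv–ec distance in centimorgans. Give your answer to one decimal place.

8.2 centimorgans

The two rarest classes, ec cv ct+ and ec+ cv+ ct, are the double crossovers. Comparing them with the parentals, only the cv allele has switched, so cv is the middle locus and the order is ec – cv – ct.
Crossovers in the ec–cv interval produce the single-crossover classes ec+ cv+ ct+ and ec cv ct (64 + 87 = 151) plus the double crossovers (7).
RF(ec–cv) = (151 + 7) / 1935 = 158/1935 = 0.0817 → 8.2 centimorgans.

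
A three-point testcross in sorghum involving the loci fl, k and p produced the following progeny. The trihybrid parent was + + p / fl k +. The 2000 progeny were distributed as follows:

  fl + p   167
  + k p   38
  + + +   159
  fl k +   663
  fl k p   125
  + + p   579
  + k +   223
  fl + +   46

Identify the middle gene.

The two rarest classes, + k p and fl + +, are the double crossovers. Comparing them with the parentals, only the k allele has switched, so k is the middle locus and the order is fl – k – p.

k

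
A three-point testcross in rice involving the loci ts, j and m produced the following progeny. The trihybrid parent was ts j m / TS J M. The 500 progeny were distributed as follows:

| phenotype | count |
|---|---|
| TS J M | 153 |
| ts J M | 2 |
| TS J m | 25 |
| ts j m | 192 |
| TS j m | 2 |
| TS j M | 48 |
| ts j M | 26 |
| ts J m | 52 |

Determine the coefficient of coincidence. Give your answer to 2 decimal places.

The two rarest classes, TS j m and ts J M, are the double crossovers. Comparing them with the parentals, only the ts allele has switched, so ts is the middle locus and the order is m – ts – j.
m–ts: (51 + 4)/500 = 0.1100; ts–j: (100 + 4)/500 = 0.2080.
Expected DCO frequency = 0.1100 × 0.2080 ≈ 0.02288; observed = 4/500 ≈ 0.00800.
Coefficient of coincidence = 0.00800/0.02288 ≈ 0.35.

0.35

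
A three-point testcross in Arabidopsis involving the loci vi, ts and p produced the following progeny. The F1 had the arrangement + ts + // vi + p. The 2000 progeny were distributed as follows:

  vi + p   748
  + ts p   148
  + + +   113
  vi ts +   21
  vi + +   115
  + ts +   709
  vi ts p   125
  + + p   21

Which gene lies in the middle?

The two rarest classes, vi ts + and + + p, are the double crossovers. Comparing them with the parentals, only the vi allele has switched, so vi is the middle locus and the order is p – vi – ts.

vi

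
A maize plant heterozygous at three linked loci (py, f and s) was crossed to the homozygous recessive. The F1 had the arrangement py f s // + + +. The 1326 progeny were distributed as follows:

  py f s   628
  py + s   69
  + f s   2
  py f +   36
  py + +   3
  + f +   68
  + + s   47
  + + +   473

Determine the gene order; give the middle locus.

The two rarest classes, + f s and py + +, are the double crossovers. Comparing them with the parentals, only the py allele has switched, so py is the middle locus and the order is s – py – f.

py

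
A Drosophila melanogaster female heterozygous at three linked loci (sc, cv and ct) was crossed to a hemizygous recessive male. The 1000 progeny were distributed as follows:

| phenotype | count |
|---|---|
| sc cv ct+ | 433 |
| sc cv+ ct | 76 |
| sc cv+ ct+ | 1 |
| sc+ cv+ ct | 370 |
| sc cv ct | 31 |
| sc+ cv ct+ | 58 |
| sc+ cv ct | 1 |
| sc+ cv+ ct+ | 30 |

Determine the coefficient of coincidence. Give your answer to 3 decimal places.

0.233

The two most frequent reciprocal classes, sc cv ct+ and sc+ cv+ ct, are the parental types, so the F1 was sc cv ct+ / sc+ cv+ ct.
The two rarest classes, sc cv+ ct+ and sc+ cv ct, are the double crossovers. Comparing them with the parentals, only the cv allele has switched, so cv is the middle locus and the order is sc – cv – ct.
sc–cv: (134 + 2)/1000 = 0.1360; cv–ct: (61 + 2)/1000 = 0.0630.
Expected DCO frequency = 0.1360 × 0.0630 ≈ 0.00857; observed = 2/1000 ≈ 0.00200.
Coefficient of coincidence = 0.00200/0.00857 ≈ 0.233.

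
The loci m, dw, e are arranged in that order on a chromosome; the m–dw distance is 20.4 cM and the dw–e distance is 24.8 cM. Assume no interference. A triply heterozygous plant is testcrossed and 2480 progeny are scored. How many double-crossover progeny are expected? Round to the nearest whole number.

125

Map distances give recombination frequencies of 0.204 and 0.248 for the two intervals.
With no interference, expected double-crossover frequency = 0.204 × 0.248 = 0.05059.
Expected number = 0.05059 × 2480 = 125.47 ≈ 125.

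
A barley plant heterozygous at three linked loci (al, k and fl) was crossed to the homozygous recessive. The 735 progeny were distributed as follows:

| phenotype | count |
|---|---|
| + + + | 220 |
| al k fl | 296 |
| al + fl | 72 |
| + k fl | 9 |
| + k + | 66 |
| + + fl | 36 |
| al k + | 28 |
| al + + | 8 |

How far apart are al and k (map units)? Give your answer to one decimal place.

21.1 map units

The two most frequent reciprocal classes, al k fl and + + +, are the parental types, so the F1 was al k fl / + + +.
The two rarest classes, + k fl and al + +, are the double crossovers. Comparing them with the parentals, only the al allele has switched, so al is the middle locus and the order is k – al – fl.
Crossovers in the k–al interval produce the single-crossover classes al + fl and + k + (72 + 66 = 138) plus the double crossovers (17).
RF(k–al) = (138 + 17) / 735 = 155/735 = 0.2109 → 21.1 map units.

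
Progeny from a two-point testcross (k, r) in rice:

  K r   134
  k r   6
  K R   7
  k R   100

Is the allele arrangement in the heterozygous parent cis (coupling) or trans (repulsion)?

The two most frequent classes are K r (134) and k R (100); these are the parental (non-recombinant) types.
So the F1 carried K r on one chromosome and k R on the other — the recessive alleles are on opposite chromosomes (trans / repulsion).

trans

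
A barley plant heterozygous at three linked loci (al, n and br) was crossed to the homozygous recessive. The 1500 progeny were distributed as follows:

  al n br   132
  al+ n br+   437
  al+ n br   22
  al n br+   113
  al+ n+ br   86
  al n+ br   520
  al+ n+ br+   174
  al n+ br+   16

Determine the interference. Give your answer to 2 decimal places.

0.30

The two most frequent reciprocal classes, al+ n br+ and al n+ br, are the parental types, so the F1 was al+ n br+ / al n+ br.
The two rarest classes, al+ n br and al n+ br+, are the double crossovers. Comparing them with the parentals, only the br allele has switched, so br is the middle locus and the order is al – br – n.
al–br: (199 + 38)/1500 = 0.1580; br–n: (306 + 38)/1500 = 0.2293.
Expected DCO frequency = 0.1580 × 0.2293 ≈ 0.03623; observed = 38/1500 ≈ 0.02533.
Coefficient of coincidence = 0.02533/0.03623 ≈ 0.70; interference = 1 − 0.70 = 0.30.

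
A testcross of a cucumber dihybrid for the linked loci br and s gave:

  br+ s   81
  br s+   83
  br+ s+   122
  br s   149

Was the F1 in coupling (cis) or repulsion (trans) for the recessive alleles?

The two most frequent classes are br+ s+ (122) and br s (149); these are the parental (non-recombinant) types.
So the F1 carried br+ s+ on one chromosome and br s on the other — the recessive alleles are on the same chromosome (cis / coupling).

cis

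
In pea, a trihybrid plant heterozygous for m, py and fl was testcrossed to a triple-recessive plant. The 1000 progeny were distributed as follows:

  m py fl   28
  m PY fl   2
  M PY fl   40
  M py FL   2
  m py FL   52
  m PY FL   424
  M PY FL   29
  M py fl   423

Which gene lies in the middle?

The two most frequent reciprocal classes, m PY FL and M py fl, are the parental types, so the F1 was m PY FL / M py fl.
The two rarest classes, m PY fl and M py FL, are the double crossovers. Comparing them with the parentals, only the fl allele has switched, so fl is the middle locus and the order is m – fl – py.

fl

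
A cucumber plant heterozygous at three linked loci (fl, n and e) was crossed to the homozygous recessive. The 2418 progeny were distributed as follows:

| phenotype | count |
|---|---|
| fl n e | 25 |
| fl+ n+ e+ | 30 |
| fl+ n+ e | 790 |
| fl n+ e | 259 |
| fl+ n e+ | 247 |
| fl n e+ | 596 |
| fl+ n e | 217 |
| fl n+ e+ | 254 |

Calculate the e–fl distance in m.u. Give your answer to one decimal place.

23.2 m.u.

The two most frequent reciprocal classes, fl n e+ and fl+ n+ e, are the parental types, so the F1 was fl n e+ / fl+ n+ e.
The two rarest classes, fl n e and fl+ n+ e+, are the double crossovers. Comparing them with the parentals, only the e allele has switched, so e is the middle locus and the order is fl – e – n.
Crossovers in the fl–e interval produce the single-crossover classes fl+ n e+ and fl n+ e (247 + 259 = 506) plus the double crossovers (55).
RF(fl–e) = (506 + 55) / 2418 = 561/2418 = 0.2320 → 23.2 m.u.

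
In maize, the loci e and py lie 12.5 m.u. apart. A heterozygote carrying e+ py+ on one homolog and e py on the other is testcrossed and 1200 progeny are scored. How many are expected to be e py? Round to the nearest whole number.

525

A map distance of 12.5 m.u. corresponds to a recombination frequency of 0.125.
The F1 is e+ py+ / e py, so e py is a parental gamete class with expected frequency (1 − r)/2 = 0.875/2 = 0.4375.
Expected number = 0.4375 × 1200 = 525.00 ≈ 525.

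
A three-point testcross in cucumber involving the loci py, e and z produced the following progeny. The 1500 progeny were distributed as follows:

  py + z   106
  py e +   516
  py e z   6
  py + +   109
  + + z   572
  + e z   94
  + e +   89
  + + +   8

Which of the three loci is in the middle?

z

The two most frequent reciprocal classes, + + z and py e +, are the parental types, so the F1 was + + z / py e +.
The two rarest classes, + + + and py e z, are the double crossovers. Comparing them with the parentals, only the z allele has switched, so z is the middle locus and the order is py – z – e.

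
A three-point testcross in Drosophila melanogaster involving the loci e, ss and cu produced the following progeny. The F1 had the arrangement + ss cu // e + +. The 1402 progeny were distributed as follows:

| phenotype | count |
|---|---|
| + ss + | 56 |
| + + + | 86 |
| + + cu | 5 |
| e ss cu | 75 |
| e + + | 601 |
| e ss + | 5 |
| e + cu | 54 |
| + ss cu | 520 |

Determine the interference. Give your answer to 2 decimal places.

The two rarest classes, + + cu and e ss +, are the double crossovers. Comparing them with the parentals, only the ss allele has switched, so ss is the middle locus and the order is e – ss – cu.
e–ss: (161 + 10)/1402 = 0.1220; ss–cu: (110 + 10)/1402 = 0.0856.
Expected DCO frequency = 0.1220 × 0.0856 ≈ 0.01044; observed = 10/1402 ≈ 0.00713.
Coefficient of coincidence = 0.00713/0.01044 ≈ 0.68; interference = 1 − 0.68 = 0.32.

0.32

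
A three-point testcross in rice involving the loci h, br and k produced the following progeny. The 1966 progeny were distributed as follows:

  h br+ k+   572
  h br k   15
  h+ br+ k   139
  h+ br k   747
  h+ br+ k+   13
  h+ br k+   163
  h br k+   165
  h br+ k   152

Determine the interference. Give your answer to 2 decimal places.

0.52

The two most frequent reciprocal classes, h+ br k and h br+ k+, are the parental types, so the F1 was h+ br k / h br+ k+.
The two rarest classes, h br k and h+ br+ k+, are the double crossovers. Comparing them with the parentals, only the h allele has switched, so h is the middle locus and the order is br – h – k.
br–h: (304 + 28)/1966 = 0.1689; h–k: (315 + 28)/1966 = 0.1745.
Expected DCO frequency = 0.1689 × 0.1745 ≈ 0.02947; observed = 28/1966 ≈ 0.01424.
Coefficient of coincidence = 0.01424/0.02947 ≈ 0.48; interference = 1 − 0.48 = 0.52.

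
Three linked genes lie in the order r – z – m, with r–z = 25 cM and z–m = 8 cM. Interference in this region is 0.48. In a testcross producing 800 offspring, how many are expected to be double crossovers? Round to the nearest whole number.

8

Map distances give recombination frequencies of 0.250 and 0.080 for the two intervals.
With interference 0.48 (so coincidence = 0.52), expected double-crossover frequency = 0.250 × 0.080 × 0.52 = 0.01040.
Expected number = 0.01040 × 800 = 8.32 ≈ 8.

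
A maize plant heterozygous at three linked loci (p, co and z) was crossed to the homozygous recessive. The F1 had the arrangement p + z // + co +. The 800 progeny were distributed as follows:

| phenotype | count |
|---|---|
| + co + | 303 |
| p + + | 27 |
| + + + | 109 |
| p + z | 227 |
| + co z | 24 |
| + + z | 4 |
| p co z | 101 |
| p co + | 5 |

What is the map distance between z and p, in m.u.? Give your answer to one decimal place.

The two rarest classes, + + z and p co +, are the double crossovers. Comparing them with the parentals, only the p allele has switched, so p is the middle locus and the order is co – p – z.
Crossovers in the p–z interval produce the single-crossover classes p + + and + co z (27 + 24 = 51) plus the double crossovers (9).
RF(p–z) = (51 + 9) / 800 = 60/800 = 0.0750 → 7.5 m.u.

7.5 m.u.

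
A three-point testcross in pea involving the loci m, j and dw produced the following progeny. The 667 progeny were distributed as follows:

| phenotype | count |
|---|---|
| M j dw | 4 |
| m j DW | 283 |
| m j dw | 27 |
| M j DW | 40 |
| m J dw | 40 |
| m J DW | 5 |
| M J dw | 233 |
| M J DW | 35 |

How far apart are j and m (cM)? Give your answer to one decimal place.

The two most frequent reciprocal classes, M J dw and m j DW, are the parental types, so the F1 was M J dw / m j DW.
The two rarest classes, M j dw and m J DW, are the double crossovers. Comparing them with the parentals, only the j allele has switched, so j is the middle locus and the order is dw – j – m.
Crossovers in the j–m interval produce the single-crossover classes m J dw and M j DW (40 + 40 = 80) plus the double crossovers (9).
RF(j–m) = (80 + 9) / 667 = 89/667 = 0.1334 → 13.3 cM.

13.3 cM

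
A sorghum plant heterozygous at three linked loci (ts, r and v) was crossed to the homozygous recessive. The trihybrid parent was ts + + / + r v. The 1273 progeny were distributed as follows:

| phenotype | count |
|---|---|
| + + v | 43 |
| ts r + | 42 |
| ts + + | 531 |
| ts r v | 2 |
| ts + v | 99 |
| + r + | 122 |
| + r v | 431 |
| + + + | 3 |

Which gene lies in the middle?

The two rarest classes, + + + and ts r v, are the double crossovers. Comparing them with the parentals, only the ts allele has switched, so ts is the middle locus and the order is r – ts – v.

ts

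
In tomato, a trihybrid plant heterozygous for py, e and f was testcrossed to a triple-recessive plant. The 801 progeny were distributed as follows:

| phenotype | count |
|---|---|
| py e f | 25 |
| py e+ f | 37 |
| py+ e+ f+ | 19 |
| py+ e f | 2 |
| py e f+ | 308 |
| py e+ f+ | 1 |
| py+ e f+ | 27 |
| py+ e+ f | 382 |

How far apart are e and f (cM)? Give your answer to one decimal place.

The two most frequent reciprocal classes, py e f+ and py+ e+ f, are the parental types, so the F1 was py e f+ / py+ e+ f.
The two rarest classes, py e+ f+ and py+ e f, are the double crossovers. Comparing them with the parentals, only the e allele has switched, so e is the middle locus and the order is f – e – py.
Crossovers in the f–e interval produce the single-crossover classes py e f and py+ e+ f+ (25 + 19 = 44) plus the double crossovers (3).
RF(f–e) = (44 + 3) / 801 = 47/801 = 0.0587 → 5.9 cM.

5.9 cM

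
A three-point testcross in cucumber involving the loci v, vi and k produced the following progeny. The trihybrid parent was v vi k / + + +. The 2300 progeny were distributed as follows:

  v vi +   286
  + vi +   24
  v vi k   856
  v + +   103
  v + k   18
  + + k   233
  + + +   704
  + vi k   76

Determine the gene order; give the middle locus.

vi

The two rarest classes, v + k and + vi +, are the double crossovers. Comparing them with the parentals, only the vi allele has switched, so vi is the middle locus and the order is v – vi – k.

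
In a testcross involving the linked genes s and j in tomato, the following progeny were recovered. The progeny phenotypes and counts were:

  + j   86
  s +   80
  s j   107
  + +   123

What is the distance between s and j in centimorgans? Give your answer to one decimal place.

The two most frequent classes, + + (123) and s j (107), are the parental types, so the F1 was + + / s j.
The recombinant classes are + j and s +: 86 + 80 = 166.
Recombination frequency = 166/396 = 0.4192 ≈ 41.9%, i.e. 41.9 centimorgans.

41.9 centimorgans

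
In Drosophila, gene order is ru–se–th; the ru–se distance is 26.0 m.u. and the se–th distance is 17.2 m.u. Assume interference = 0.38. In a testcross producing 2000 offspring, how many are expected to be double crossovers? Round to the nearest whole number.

Map distances give recombination frequencies of 0.260 and 0.172 for the two intervals.
With interference 0.38 (so coincidence = 0.62), expected double-crossover frequency = 0.260 × 0.172 × 0.62 = 0.02773.
Expected number = 0.02773 × 2000 = 55.45 ≈ 55.

55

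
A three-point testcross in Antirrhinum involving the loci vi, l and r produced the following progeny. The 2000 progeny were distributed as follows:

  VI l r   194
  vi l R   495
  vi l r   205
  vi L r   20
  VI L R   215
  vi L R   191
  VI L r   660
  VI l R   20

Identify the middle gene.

The two most frequent reciprocal classes, VI L r and vi l R, are the parental types, so the F1 was VI L r / vi l R.
The two rarest classes, vi L r and VI l R, are the double crossovers. Comparing them with the parentals, only the vi allele has switched, so vi is the middle locus and the order is l – vi – r.

vi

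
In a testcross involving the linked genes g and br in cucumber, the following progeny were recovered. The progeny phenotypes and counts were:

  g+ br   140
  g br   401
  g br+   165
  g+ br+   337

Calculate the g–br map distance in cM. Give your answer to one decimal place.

The two most frequent classes, g+ br+ (337) and g br (401), are the parental types, so the F1 was g+ br+ / g br.
The recombinant classes are g+ br and g br+: 140 + 165 = 305.
Recombination frequency = 305/1043 = 0.2924 ≈ 29.2%, i.e. 29.2 cM.

29.2 cM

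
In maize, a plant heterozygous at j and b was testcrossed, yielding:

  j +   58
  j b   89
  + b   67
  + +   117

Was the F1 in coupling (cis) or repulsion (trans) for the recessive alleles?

The two most frequent classes are + + (117) and j b (89); these are the parental (non-recombinant) types.
So the F1 carried + + on one chromosome and j b on the other — the recessive alleles are on the same chromosome (cis / coupling).

cis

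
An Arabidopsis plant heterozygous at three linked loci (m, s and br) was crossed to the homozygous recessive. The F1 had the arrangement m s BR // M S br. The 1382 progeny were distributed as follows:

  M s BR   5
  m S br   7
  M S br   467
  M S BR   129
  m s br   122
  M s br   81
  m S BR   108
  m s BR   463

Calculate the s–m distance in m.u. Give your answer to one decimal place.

The two rarest classes, M s BR and m S br, are the double crossovers. Comparing them with the parentals, only the m allele has switched, so m is the middle locus and the order is br – m – s.
Crossovers in the m–s interval produce the single-crossover classes m S BR and M s br (108 + 81 = 189) plus the double crossovers (12).
RF(m–s) = (189 + 12) / 1382 = 201/1382 = 0.1454 → 14.5 m.u.

14.5 m.u.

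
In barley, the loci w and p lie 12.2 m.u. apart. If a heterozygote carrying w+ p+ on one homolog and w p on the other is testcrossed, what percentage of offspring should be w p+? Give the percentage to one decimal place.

A map distance of 12.2 m.u. corresponds to a recombination frequency of 0.122.
The F1 is w+ p+ / w p, so w p+ is a recombinant gamete class with expected frequency r/2 = 0.122/2 = 0.0610.
That is 0.0610 = 6.1% of the progeny.

6.1%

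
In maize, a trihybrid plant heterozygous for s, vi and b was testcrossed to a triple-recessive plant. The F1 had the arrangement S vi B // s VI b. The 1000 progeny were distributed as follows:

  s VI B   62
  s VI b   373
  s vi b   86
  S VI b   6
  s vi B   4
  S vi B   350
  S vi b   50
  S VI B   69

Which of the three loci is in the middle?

The two rarest classes, s vi B and S VI b, are the double crossovers. Comparing them with the parentals, only the s allele has switched, so s is the middle locus and the order is b – s – vi.

s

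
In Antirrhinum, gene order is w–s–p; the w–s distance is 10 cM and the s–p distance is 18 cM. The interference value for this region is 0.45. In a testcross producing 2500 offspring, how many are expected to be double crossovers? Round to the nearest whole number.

25

Map distances give recombination frequencies of 0.100 and 0.180 for the two intervals.
With interference 0.45 (so coincidence = 0.55), expected double-crossover frequency = 0.100 × 0.180 × 0.55 = 0.00990.
Expected number = 0.00990 × 2500 = 24.75 ≈ 25.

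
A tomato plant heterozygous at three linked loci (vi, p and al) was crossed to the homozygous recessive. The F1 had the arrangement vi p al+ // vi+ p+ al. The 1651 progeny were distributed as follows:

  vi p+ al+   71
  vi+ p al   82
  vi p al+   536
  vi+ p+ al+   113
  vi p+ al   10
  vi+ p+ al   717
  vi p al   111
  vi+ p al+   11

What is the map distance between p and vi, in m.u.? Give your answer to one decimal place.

The two rarest classes, vi+ p al+ and vi p+ al, are the double crossovers. Comparing them with the parentals, only the vi allele has switched, so vi is the middle locus and the order is al – vi – p.
Crossovers in the vi–p interval produce the single-crossover classes vi p+ al+ and vi+ p al (71 + 82 = 153) plus the double crossovers (21).
RF(vi–p) = (153 + 21) / 1651 = 174/1651 = 0.1054 → 10.5 m.u.

10.5 m.u.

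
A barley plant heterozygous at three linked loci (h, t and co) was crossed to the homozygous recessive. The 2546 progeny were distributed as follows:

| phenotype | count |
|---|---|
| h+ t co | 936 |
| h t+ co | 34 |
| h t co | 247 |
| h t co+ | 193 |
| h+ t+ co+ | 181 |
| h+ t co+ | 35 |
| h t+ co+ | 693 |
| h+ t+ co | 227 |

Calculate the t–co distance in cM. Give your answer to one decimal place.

19.2 cM

The two most frequent reciprocal classes, h+ t co and h t+ co+, are the parental types, so the F1 was h+ t co / h t+ co+.
The two rarest classes, h+ t co+ and h t+ co, are the double crossovers. Comparing them with the parentals, only the co allele has switched, so co is the middle locus and the order is t – co – h.
Crossovers in the t–co interval produce the single-crossover classes h+ t+ co and h t co+ (227 + 193 = 420) plus the double crossovers (69).
RF(t–co) = (420 + 69) / 2546 = 489/2546 = 0.1921 → 19.2 cM.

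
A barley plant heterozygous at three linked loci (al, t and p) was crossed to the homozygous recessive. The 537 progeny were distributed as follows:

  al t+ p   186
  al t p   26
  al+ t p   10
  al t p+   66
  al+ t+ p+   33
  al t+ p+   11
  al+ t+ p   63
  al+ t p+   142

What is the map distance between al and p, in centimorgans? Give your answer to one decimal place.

The two most frequent reciprocal classes, al+ t p+ and al t+ p, are the parental types, so the F1 was al+ t p+ / al t+ p.
The two rarest classes, al+ t p and al t+ p+, are the double crossovers. Comparing them with the parentals, only the p allele has switched, so p is the middle locus and the order is al – p – t.
Crossovers in the al–p interval produce the single-crossover classes al t p+ and al+ t+ p (66 + 63 = 129) plus the double crossovers (21).
RF(al–p) = (129 + 21) / 537 = 150/537 = 0.2793 → 27.9 centimorgans.

27.9 centimorgans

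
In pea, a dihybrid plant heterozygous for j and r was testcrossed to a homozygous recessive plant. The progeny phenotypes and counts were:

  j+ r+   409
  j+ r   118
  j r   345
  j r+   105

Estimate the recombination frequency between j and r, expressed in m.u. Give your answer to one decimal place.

22.8 m.u.

The two most frequent classes, j+ r+ (409) and j r (345), are the parental types, so the F1 was j+ r+ / j r.
The recombinant classes are j+ r and j r+: 118 + 105 = 223.
Recombination frequency = 223/977 = 0.2282 ≈ 22.8%, i.e. 22.8 m.u.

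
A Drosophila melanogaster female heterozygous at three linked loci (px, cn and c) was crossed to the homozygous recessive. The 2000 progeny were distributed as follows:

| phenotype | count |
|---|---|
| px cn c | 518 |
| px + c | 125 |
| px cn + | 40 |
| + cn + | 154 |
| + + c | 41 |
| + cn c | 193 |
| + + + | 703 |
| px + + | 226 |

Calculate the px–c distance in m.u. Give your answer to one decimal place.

25.0 m.u.

The two most frequent reciprocal classes, px cn c and + + +, are the parental types, so the F1 was px cn c / + + +.
The two rarest classes, px cn + and + + c, are the double crossovers. Comparing them with the parentals, only the c allele has switched, so c is the middle locus and the order is cn – c – px.
Crossovers in the c–px interval produce the single-crossover classes + cn c and px + + (193 + 226 = 419) plus the double crossovers (81).
RF(c–px) = (419 + 81) / 2000 = 500/2000 = 0.2500 → 25.0 m.u.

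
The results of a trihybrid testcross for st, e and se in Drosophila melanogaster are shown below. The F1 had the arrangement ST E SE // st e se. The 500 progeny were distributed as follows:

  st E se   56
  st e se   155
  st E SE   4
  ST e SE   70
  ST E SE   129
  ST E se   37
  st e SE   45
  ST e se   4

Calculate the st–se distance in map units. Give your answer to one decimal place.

The two rarest classes, st E SE and ST e se, are the double crossovers. Comparing them with the parentals, only the st allele has switched, so st is the middle locus and the order is e – st – se.
Crossovers in the st–se interval produce the single-crossover classes ST E se and st e SE (37 + 45 = 82) plus the double crossovers (8).
RF(st–se) = (82 + 8) / 500 = 90/500 = 0.1800 → 18.0 map units.

18.0 map units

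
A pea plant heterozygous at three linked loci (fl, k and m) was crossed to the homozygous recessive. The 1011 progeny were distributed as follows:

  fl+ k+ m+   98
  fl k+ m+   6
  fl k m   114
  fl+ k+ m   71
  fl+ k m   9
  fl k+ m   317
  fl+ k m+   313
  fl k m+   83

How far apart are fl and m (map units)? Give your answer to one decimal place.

16.7 map units

The two most frequent reciprocal classes, fl k+ m and fl+ k m+, are the parental types, so the F1 was fl k+ m / fl+ k m+.
The two rarest classes, fl k+ m+ and fl+ k m, are the double crossovers. Comparing them with the parentals, only the m allele has switched, so m is the middle locus and the order is fl – m – k.
Crossovers in the fl–m interval produce the single-crossover classes fl+ k+ m and fl k m+ (71 + 83 = 154) plus the double crossovers (15).
RF(fl–m) = (154 + 15) / 1011 = 169/1011 = 0.1672 → 16.7 map units.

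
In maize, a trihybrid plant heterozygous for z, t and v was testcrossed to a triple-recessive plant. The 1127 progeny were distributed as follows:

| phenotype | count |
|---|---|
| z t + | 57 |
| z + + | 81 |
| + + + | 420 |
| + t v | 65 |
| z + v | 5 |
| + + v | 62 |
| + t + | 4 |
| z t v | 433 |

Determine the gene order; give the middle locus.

The two most frequent reciprocal classes, + + + and z t v, are the parental types, so the F1 was + + + / z t v.
The two rarest classes, + t + and z + v, are the double crossovers. Comparing them with the parentals, only the t allele has switched, so t is the middle locus and the order is v – t – z.

t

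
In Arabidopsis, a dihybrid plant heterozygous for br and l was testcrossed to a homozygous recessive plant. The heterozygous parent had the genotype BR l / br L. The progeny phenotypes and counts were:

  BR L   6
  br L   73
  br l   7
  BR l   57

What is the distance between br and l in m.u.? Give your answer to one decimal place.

The recombinant classes are BR L and br l: 6 + 7 = 13.
Recombination frequency = 13/143 = 0.0909 ≈ 9.1%, i.e. 9.1 m.u.

9.1 m.u.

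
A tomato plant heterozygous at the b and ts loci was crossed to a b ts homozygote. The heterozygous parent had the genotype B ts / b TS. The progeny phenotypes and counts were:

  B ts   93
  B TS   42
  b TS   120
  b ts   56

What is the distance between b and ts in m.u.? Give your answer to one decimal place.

The recombinant classes are B TS and b ts: 42 + 56 = 98.
Recombination frequency = 98/311 = 0.3151 ≈ 31.5%, i.e. 31.5 m.u.

31.5 m.u.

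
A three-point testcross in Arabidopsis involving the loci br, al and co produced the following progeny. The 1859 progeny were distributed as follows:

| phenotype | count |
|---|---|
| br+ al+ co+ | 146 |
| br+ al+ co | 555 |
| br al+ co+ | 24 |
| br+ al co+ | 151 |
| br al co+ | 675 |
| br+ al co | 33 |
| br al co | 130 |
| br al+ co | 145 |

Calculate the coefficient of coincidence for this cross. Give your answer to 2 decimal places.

The two most frequent reciprocal classes, br al co+ and br+ al+ co, are the parental types, so the F1 was br al co+ / br+ al+ co.
The two rarest classes, br al+ co+ and br+ al co, are the double crossovers. Comparing them with the parentals, only the al allele has switched, so al is the middle locus and the order is co – al – br.
co–al: (276 + 57)/1859 = 0.1791; al–br: (296 + 57)/1859 = 0.1899.
Expected DCO frequency = 0.1791 × 0.1899 ≈ 0.03401; observed = 57/1859 ≈ 0.03066.
Coefficient of coincidence = 0.03066/0.03401 ≈ 0.90.

0.90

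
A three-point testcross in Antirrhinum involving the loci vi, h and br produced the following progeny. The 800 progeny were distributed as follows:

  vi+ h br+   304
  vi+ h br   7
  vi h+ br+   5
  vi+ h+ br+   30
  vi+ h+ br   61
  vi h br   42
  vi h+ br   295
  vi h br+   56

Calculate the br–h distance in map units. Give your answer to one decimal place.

The two most frequent reciprocal classes, vi h+ br and vi+ h br+, are the parental types, so the F1 was vi h+ br / vi+ h br+.
The two rarest classes, vi h+ br+ and vi+ h br, are the double crossovers. Comparing them with the parentals, only the br allele has switched, so br is the middle locus and the order is h – br – vi.
Crossovers in the h–br interval produce the single-crossover classes vi h br and vi+ h+ br+ (42 + 30 = 72) plus the double crossovers (12).
RF(h–br) = (72 + 12) / 800 = 84/800 = 0.1050 → 10.5 map units.

10.5 map units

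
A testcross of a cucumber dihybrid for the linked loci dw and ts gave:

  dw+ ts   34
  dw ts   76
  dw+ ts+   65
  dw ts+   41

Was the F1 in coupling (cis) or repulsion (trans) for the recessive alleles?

cis

The two most frequent classes are dw+ ts+ (65) and dw ts (76); these are the parental (non-recombinant) types.
So the F1 carried dw+ ts+ on one chromosome and dw ts on the other — the recessive alleles are on the same chromosome (cis / coupling).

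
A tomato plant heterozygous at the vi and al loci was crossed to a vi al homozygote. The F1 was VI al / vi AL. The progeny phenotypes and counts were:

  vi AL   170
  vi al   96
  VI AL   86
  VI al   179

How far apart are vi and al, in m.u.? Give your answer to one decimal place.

34.3 m.u.

The recombinant classes are VI AL and vi al: 86 + 96 = 182.
Recombination frequency = 182/531 = 0.3427 ≈ 34.3%, i.e. 34.3 m.u.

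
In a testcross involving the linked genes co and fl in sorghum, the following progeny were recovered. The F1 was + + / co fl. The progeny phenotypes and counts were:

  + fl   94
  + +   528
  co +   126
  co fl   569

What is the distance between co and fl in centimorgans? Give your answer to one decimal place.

16.7 centimorgans

The recombinant classes are + fl and co +: 94 + 126 = 220.
Recombination frequency = 220/1317 = 0.1670 ≈ 16.7%, i.e. 16.7 centimorgans.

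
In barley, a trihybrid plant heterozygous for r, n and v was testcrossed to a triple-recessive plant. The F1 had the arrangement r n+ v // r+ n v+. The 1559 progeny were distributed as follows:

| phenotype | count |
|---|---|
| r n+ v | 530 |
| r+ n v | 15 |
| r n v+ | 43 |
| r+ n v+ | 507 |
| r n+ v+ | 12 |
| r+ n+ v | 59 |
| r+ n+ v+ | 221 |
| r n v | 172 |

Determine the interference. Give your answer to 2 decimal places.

The two rarest classes, r n+ v+ and r+ n v, are the double crossovers. Comparing them with the parentals, only the v allele has switched, so v is the middle locus and the order is n – v – r.
n–v: (393 + 27)/1559 = 0.2694; v–r: (102 + 27)/1559 = 0.0827.
Expected DCO frequency = 0.2694 × 0.0827 ≈ 0.02228; observed = 27/1559 ≈ 0.01732.
Coefficient of coincidence = 0.01732/0.02228 ≈ 0.78; interference = 1 − 0.78 = 0.22.

0.22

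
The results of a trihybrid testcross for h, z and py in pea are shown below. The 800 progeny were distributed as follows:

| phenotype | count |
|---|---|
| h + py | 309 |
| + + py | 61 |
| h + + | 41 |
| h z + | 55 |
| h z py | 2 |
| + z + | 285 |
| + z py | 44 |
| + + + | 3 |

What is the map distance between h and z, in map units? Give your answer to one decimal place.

The two most frequent reciprocal classes, h + py and + z +, are the parental types, so the F1 was h + py / + z +.
The two rarest classes, h z py and + + +, are the double crossovers. Comparing them with the parentals, only the z allele has switched, so z is the middle locus and the order is h – z – py.
Crossovers in the h–z interval produce the single-crossover classes + + py and h z + (61 + 55 = 116) plus the double crossovers (5).
RF(h–z) = (116 + 5) / 800 = 121/800 = 0.1512 → 15.1 map units.

15.1 map units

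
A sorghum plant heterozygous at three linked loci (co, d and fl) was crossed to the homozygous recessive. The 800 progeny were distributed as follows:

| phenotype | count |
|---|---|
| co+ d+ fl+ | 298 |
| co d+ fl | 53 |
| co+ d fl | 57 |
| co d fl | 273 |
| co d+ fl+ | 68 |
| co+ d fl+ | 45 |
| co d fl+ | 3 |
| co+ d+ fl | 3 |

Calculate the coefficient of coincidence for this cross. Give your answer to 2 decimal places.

The two most frequent reciprocal classes, co d fl and co+ d+ fl+, are the parental types, so the F1 was co d fl / co+ d+ fl+.
The two rarest classes, co d fl+ and co+ d+ fl, are the double crossovers. Comparing them with the parentals, only the fl allele has switched, so fl is the middle locus and the order is co – fl – d.
co–fl: (125 + 6)/800 = 0.1638; fl–d: (98 + 6)/800 = 0.1300.
Expected DCO frequency = 0.1638 × 0.1300 ≈ 0.02129; observed = 6/800 ≈ 0.00750.
Coefficient of coincidence = 0.00750/0.02129 ≈ 0.35.

0.35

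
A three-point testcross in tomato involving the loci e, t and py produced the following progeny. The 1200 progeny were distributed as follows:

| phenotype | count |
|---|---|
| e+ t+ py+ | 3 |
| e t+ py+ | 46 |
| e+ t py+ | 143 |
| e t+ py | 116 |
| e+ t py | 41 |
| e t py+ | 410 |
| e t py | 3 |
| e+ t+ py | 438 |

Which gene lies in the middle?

The two most frequent reciprocal classes, e+ t+ py and e t py+, are the parental types, so the F1 was e+ t+ py / e t py+.
The two rarest classes, e+ t+ py+ and e t py, are the double crossovers. Comparing them with the parentals, only the py allele has switched, so py is the middle locus and the order is t – py – e.

py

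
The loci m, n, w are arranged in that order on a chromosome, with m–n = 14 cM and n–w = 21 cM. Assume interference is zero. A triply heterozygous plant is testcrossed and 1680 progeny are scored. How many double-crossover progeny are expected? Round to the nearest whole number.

49

Map distances give recombination frequencies of 0.140 and 0.210 for the two intervals.
With no interference, expected double-crossover frequency = 0.140 × 0.210 = 0.02940.
Expected number = 0.02940 × 1680 = 49.39 ≈ 49.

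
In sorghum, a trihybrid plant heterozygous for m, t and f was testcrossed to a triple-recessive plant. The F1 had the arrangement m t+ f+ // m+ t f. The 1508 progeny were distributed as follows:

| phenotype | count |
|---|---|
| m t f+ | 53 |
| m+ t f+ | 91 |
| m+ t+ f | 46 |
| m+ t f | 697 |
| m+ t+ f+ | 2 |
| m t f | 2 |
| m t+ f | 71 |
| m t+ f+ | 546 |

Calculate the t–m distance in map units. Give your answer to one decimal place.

6.8 map units

The two rarest classes, m+ t+ f+ and m t f, are the double crossovers. Comparing them with the parentals, only the m allele has switched, so m is the middle locus and the order is t – m – f.
Crossovers in the t–m interval produce the single-crossover classes m t f+ and m+ t+ f (53 + 46 = 99) plus the double crossovers (4).
RF(t–m) = (99 + 4) / 1508 = 103/1508 = 0.0683 → 6.8 map units.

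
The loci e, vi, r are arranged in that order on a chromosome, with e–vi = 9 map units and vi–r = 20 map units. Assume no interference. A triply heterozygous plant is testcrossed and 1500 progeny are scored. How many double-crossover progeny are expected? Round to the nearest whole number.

27

Map distances give recombination frequencies of 0.090 and 0.200 for the two intervals.
With no interference, expected double-crossover frequency = 0.090 × 0.200 = 0.01800.
Expected number = 0.01800 × 1500 = 27.00 ≈ 27.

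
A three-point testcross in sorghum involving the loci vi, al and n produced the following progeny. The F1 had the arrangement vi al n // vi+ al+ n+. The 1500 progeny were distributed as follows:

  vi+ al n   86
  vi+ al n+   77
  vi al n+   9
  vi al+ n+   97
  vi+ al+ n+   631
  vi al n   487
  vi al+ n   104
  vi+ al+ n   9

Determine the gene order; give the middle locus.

n

The two rarest classes, vi al n+ and vi+ al+ n, are the double crossovers. Comparing them with the parentals, only the n allele has switched, so n is the middle locus and the order is al – n – vi.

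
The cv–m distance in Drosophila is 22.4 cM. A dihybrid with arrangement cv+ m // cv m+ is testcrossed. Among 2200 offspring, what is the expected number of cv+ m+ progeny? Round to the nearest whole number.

A map distance of 22.4 cM corresponds to a recombination frequency of 0.224.
The F1 is cv+ m / cv m+, so cv+ m+ is a recombinant gamete class with expected frequency r/2 = 0.224/2 = 0.1120.
Expected number = 0.1120 × 2200 = 246.40 ≈ 246.

246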